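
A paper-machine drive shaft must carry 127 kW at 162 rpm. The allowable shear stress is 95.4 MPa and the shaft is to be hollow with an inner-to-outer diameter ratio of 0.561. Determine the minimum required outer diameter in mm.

ω = 2π·162/60 = 16.96 rad/s, so T = P/ω = 127×10³ / 16.96 = 7486 N·m.
For a hollow shaft with d_i/d_o = 0.561: τ_max = 16T/(π d_o³ (1−k⁴)), so d_o = [16T/(π τ_allow (1−k⁴))]^(1/3) = [16·7486/(π·9.54×10^7·0.9010)]^(1/3) = 0.07627 m.

76.3 mm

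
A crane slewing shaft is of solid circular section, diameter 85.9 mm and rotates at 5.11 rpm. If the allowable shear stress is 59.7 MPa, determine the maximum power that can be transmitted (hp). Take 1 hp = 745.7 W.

J = πd⁴/32 = π(0.0859)⁴/32 = 5.345×10^-6 m⁴.
T_max = τ_allow·J/r = 5.97×10^7 × 5.345×10^-6 / 0.0430 = 7430 N·m.
ω = 2π·5.11/60 = 0.5351 rad/s, so P_max = T_max·ω = 3976 W.

5.33 hp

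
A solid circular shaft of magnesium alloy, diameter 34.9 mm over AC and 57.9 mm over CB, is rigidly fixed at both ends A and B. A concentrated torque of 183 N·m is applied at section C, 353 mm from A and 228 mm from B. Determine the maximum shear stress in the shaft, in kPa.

Compatibility: T_A·a/J_AC = T_B·b/J_CB with T_A + T_B = T₀.
J_AC = 1.46×10^-7 m⁴, J_CB = 1.10×10^-6 m⁴, so T_A = T₀·(J_AC/a)/((J_AC/a)+(J_CB/b)) = 14.38 N·m, T_B = 168.6 N·m.
τ in each portion: τ_AC = 1.72×10^6 Pa, τ_CB = 4.42×10^6 Pa; maximum is in CB.
τ_max = T_CB·r/J = 168.6·0.0290/1.10×10^-6 = 4.424×10^6 Pa.

4420 kPa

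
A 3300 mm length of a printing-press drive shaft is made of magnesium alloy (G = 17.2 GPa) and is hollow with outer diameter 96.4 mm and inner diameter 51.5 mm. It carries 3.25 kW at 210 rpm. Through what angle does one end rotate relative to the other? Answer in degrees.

0.209°

ω = 2π·210/60 = 21.99 rad/s, so T = P/ω = 3.25×10³ / 21.99 = 147.8 N·m.
J = π(d_o⁴ − d_i⁴)/32 = π(0.0964⁴ − 0.0515⁴)/32 = 7.788×10^-6 m⁴.
θ = T·L/(G·J) = 147.8 × 3.30 / (17.2×10⁹ × 7.788×10^-6) = 3.641×10^-3 rad.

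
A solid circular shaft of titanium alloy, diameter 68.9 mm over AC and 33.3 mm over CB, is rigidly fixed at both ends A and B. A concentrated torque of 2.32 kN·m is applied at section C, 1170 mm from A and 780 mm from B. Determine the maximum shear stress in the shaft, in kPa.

Compatibility: T_A·a/J_AC = T_B·b/J_CB with T_A + T_B = T₀.
J_AC = 2.21×10^-6 m⁴, J_CB = 1.21×10^-7 m⁴, so T_A = T₀·(J_AC/a)/((J_AC/a)+(J_CB/b)) = 2144 N·m, T_B = 175.5 N·m.
τ in each portion: τ_AC = 3.34×10^7 Pa, τ_CB = 2.42×10^7 Pa; maximum is in AC.
τ_max = T_AC·r/J = 2144·0.0345/2.21×10^-6 = 3.339×10^7 Pa.

33400 kPa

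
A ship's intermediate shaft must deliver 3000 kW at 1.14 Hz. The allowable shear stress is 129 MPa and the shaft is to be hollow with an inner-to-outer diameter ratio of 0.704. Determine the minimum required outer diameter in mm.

280 mm

ω = 2π·1.14 = 7.163 rad/s, so T = P/ω = 3000×10³ / 7.163 = 418800 N·m.
For a hollow shaft with d_i/d_o = 0.704: τ_max = 16T/(π d_o³ (1−k⁴)), so d_o = [16T/(π τ_allow (1−k⁴))]^(1/3) = [16·418800/(π·1.29×10^8·0.7544)]^(1/3) = 0.2799 m.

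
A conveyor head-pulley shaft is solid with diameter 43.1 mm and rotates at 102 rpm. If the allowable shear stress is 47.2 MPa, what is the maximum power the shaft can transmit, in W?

7930 W

J = πd⁴/32 = π(0.0431)⁴/32 = 3.388×10^-7 m⁴.
T_max = τ_allow·J/r = 4.72×10^7 × 3.388×10^-7 / 0.0215 = 742.0 N·m.
ω = 2π·102/60 = 10.68 rad/s, so P_max = T_max·ω = 7926 W.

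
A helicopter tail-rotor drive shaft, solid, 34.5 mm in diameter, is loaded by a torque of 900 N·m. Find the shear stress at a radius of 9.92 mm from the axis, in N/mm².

J = πd⁴/32 = π(0.0345)⁴/32 = 1.391×10^-7 m⁴.
Shear stress varies linearly with radius: τ = T·r/J = 900.0 × 0.00992 / 1.391×10^-7 = 6.419×10^7 Pa.

64.2 N/mm²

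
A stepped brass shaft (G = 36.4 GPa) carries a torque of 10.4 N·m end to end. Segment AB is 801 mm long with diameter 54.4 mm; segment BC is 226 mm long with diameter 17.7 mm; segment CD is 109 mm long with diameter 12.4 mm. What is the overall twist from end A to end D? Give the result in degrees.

J_AB = π(0.0544)⁴/32 = 8.60×10^-7 m⁴; J_BC = π(0.0177)⁴/32 = 9.64×10^-9 m⁴; J_CD = π(0.0124)⁴/32 = 2.32×10^-9 m⁴.
θ = (T/G)·Σ L_i/J_i = (10.40/36.4×10⁹)·(0.801/8.60×10^-7 + 0.226/9.64×10^-9 + 0.109/2.32×10^-9) = 0.02038 rad.

1.17°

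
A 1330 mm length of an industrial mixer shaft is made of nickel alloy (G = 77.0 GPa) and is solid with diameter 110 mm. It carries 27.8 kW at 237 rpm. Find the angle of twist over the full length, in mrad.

1.35 mrad

ω = 2π·237/60 = 24.82 rad/s, so T = P/ω = 27.8×10³ / 24.82 = 1120 N·m.
J = πd⁴/32 = π(0.110)⁴/32 = 1.437×10^-5 m⁴.
θ = T·L/(G·J) = 1120 × 1.33 / (77.0×10⁹ × 1.437×10^-5) = 1.346×10^-3 rad.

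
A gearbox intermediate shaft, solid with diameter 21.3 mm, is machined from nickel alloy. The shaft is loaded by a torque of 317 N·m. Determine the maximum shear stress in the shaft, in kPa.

J = πd⁴/32 = π(0.0213)⁴/32 = 2.021×10^-8 m⁴.
τ_max = T·r/J = 317.0 × 0.0106 / 2.021×10^-8 = 1.671×10^8 Pa.

167000 kPa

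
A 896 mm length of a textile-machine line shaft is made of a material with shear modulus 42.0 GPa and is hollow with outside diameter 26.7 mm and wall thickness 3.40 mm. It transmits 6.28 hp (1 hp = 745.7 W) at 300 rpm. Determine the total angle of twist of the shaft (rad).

0.0922 rad

ω = 2π·300/60 = 31.42 rad/s, so T = P/ω = 6.28×745.7 / 31.42 = 149.1 N·m.
J = π(d_o⁴ − d_i⁴)/32 = π(0.0267⁴ − 0.0199⁴)/32 = 3.450×10^-8 m⁴.
θ = T·L/(G·J) = 149.1 × 0.896 / (42.0×10⁹ × 3.450×10^-8) = 0.09218 rad.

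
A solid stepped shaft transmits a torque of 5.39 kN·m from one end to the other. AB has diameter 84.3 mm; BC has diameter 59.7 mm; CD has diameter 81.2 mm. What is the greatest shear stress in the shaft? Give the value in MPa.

129 MPa

Under the same torque, τ_max = 16T/(πd³) is largest where d is smallest — segment BC (d = 59.7 mm).
τ_max = 16·5390/(π·(0.0597)³) = 1.290×10^8 Pa.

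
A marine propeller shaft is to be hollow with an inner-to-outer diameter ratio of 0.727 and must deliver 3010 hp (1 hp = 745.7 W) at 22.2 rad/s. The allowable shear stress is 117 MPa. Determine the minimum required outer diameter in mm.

ω = 22.2 rad/s, so T = P/ω = 3010×745.7 / 22.20 = 101100 N·m.
For a hollow shaft with d_i/d_o = 0.727: τ_max = 16T/(π d_o³ (1−k⁴)), so d_o = [16T/(π τ_allow (1−k⁴))]^(1/3) = [16·101100/(π·1.17×10^8·0.7207)]^(1/3) = 0.1828 m.

183 mm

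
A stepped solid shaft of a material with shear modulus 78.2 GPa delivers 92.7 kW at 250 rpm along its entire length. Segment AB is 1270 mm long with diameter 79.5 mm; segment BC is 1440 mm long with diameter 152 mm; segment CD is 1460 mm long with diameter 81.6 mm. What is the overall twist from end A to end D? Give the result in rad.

0.0311 rad

ω = 2π·250/60 = 26.18 rad/s, so T = P/ω = 92.7×10³ / 26.18 = 3541 N·m.
J_AB = π(0.0795)⁴/32 = 3.92×10^-6 m⁴; J_BC = π(0.152)⁴/32 = 5.24×10^-5 m⁴; J_CD = π(0.0816)⁴/32 = 4.35×10^-6 m⁴.
θ = (T/G)·Σ L_i/J_i = (3541/78.2×10⁹)·(1.27/3.92×10^-6 + 1.44/5.24×10^-5 + 1.46/4.35×10^-6) = 0.03110 rad.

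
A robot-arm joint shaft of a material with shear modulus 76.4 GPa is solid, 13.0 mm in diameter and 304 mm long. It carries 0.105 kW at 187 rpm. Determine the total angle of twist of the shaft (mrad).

7.61 mrad

ω = 2π·187/60 = 19.58 rad/s, so T = P/ω = 0.105×10³ / 19.58 = 5.362 N·m.
J = πd⁴/32 = π(0.0130)⁴/32 = 2.804×10^-9 m⁴.
θ = T·L/(G·J) = 5.362 × 0.304 / (76.4×10⁹ × 2.804×10^-9) = 7.609×10^-3 rad.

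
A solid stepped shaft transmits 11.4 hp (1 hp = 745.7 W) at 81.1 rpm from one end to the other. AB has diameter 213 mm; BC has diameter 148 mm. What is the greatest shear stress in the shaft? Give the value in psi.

228 psi

ω = 2π·81.1/60 = 8.493 rad/s, so T = P/ω = 11.4×745.7 / 8.493 = 1001 N·m.
Under the same torque, τ_max = 16T/(πd³) is largest where d is smallest — segment BC (d = 148 mm).
τ_max = 16·1001/(π·(0.148)³) = 1.573×10^6 Pa.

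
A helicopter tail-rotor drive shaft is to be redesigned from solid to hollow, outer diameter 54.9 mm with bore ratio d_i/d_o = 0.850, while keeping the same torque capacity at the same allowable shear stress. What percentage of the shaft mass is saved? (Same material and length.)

54.6 %

Equal τ_max and T ⇒ the solid shaft needs d_s³ = d_o³(1−k⁴), so d_s = 54.9·(1−0.850⁴)^(1/3) = 42.93 mm.
Area ratio A_h/A_s = d_o²(1−k²)/d_s² = (1−k²)/(1−k⁴)^(2/3) = 0.4539.
Mass saving = 1 − 0.4539 = 54.6 %.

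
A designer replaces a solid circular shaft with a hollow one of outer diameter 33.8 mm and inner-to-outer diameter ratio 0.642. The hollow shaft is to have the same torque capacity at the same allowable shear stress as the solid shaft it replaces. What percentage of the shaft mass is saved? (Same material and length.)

33.4 %

Equal τ_max and T ⇒ the solid shaft needs d_s³ = d_o³(1−k⁴), so d_s = 33.8·(1−0.642⁴)^(1/3) = 31.77 mm.
Area ratio A_h/A_s = d_o²(1−k²)/d_s² = (1−k²)/(1−k⁴)^(2/3) = 0.6655.
Mass saving = 1 − 0.6655 = 33.4 %.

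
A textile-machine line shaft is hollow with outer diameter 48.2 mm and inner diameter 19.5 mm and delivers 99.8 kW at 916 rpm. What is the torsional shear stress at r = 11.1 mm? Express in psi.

3250 psi

ω = 2π·916/60 = 95.92 rad/s, so T = P/ω = 99.8×10³ / 95.92 = 1040 N·m.
J = π(d_o⁴ − d_i⁴)/32 = π(0.0482⁴ − 0.0195⁴)/32 = 5.157×10^-7 m⁴.
Shear stress varies linearly with radius: τ = T·r/J = 1040 × 0.0111 / 5.157×10^-7 = 2.239×10^7 Pa.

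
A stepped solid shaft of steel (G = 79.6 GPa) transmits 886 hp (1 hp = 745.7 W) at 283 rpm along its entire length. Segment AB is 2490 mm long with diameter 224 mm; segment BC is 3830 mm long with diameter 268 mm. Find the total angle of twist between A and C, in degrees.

0.283°

ω = 2π·283/60 = 29.64 rad/s, so T = P/ω = 886×745.7 / 29.64 = 22290 N·m.
J_AB = π(0.224)⁴/32 = 2.47×10^-4 m⁴; J_BC = π(0.268)⁴/32 = 5.06×10^-4 m⁴.
θ = (T/G)·Σ L_i/J_i = (22290/79.6×10⁹)·(2.49/2.47×10^-4 + 3.83/5.06×10^-4) = 4.939×10^-3 rad.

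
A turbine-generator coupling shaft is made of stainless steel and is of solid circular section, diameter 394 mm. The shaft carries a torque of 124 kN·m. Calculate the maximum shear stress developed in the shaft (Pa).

1.03e7 Pa

J = πd⁴/32 = π(0.394)⁴/32 = 2.366×10^-3 m⁴.
τ_max = T·r/J = 124000 × 0.197 / 2.366×10^-3 = 1.033×10^7 Pa.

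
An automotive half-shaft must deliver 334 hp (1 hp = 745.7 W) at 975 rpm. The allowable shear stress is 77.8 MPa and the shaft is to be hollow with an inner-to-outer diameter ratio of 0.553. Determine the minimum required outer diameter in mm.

56.1 mm

ω = 2π·975/60 = 102.1 rad/s, so T = P/ω = 334×745.7 / 102.1 = 2439 N·m.
For a hollow shaft with d_i/d_o = 0.553: τ_max = 16T/(π d_o³ (1−k⁴)), so d_o = [16T/(π τ_allow (1−k⁴))]^(1/3) = [16·2439/(π·7.78×10^7·0.9065)]^(1/3) = 0.05606 m.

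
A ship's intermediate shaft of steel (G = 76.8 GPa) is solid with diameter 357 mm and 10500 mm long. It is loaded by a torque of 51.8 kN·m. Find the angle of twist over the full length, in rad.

0.00444 rad

J = πd⁴/32 = π(0.357)⁴/32 = 1.595×10^-3 m⁴.
θ = T·L/(G·J) = 51800 × 10.5 / (76.8×10⁹ × 1.595×10^-3) = 4.441×10^-3 rad.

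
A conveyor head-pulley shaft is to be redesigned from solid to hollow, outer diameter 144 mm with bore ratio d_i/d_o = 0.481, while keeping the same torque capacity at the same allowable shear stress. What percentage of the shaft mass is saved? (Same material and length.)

20.3 %

Equal τ_max and T ⇒ the solid shaft needs d_s³ = d_o³(1−k⁴), so d_s = 144·(1−0.481⁴)^(1/3) = 141.4 mm.
Area ratio A_h/A_s = d_o²(1−k²)/d_s² = (1−k²)/(1−k⁴)^(2/3) = 0.7974.
Mass saving = 1 − 0.7974 = 20.3 %.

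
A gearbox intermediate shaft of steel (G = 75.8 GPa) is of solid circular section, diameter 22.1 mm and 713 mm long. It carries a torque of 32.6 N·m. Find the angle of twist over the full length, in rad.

J = πd⁴/32 = π(0.0221)⁴/32 = 2.342×10^-8 m⁴.
θ = T·L/(G·J) = 32.60 × 0.713 / (75.8×10⁹ × 2.342×10^-8) = 0.01309 rad.

0.0131 rad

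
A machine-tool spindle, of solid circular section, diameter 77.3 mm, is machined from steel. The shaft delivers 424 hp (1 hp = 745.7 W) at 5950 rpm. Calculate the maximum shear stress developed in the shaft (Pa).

ω = 2π·5950/60 = 623.1 rad/s, so T = P/ω = 424×745.7 / 623.1 = 507.4 N·m.
J = πd⁴/32 = π(0.0773)⁴/32 = 3.505×10^-6 m⁴.
τ_max = T·r/J = 507.4 × 0.0386 / 3.505×10^-6 = 5.595×10^6 Pa.

5.60e6 Pa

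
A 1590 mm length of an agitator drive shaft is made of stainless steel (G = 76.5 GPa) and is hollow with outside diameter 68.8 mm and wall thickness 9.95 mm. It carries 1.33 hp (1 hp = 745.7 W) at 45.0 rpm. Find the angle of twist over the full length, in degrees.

ω = 2π·45.0/60 = 4.712 rad/s, so T = P/ω = 1.33×745.7 / 4.712 = 210.5 N·m.
J = π(d_o⁴ − d_i⁴)/32 = π(0.0688⁴ − 0.0489⁴)/32 = 1.638×10^-6 m⁴.
θ = T·L/(G·J) = 210.5 × 1.59 / (76.5×10⁹ × 1.638×10^-6) = 2.670×10^-3 rad.

0.153°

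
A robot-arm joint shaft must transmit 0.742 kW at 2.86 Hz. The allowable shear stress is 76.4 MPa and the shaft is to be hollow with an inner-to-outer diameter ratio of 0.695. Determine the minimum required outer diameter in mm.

15.3 mm

ω = 2π·2.86 = 17.97 rad/s, so T = P/ω = 0.742×10³ / 17.97 = 41.29 N·m.
For a hollow shaft with d_i/d_o = 0.695: τ_max = 16T/(π d_o³ (1−k⁴)), so d_o = [16T/(π τ_allow (1−k⁴))]^(1/3) = [16·41.29/(π·7.64×10^7·0.7667)]^(1/3) = 0.01531 m.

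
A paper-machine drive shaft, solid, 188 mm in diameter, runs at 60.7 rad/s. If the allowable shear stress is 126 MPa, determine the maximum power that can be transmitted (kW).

J = πd⁴/32 = π(0.188)⁴/32 = 1.226×10^-4 m⁴.
T_max = τ_allow·J/r = 1.26×10^8 × 1.226×10^-4 / 0.0940 = 164400 N·m.
ω = 60.7 rad/s, so P_max = T_max·ω = 9.978×10^6 W.

9980 kW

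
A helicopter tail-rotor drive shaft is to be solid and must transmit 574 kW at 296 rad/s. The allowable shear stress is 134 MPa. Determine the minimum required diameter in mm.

ω = 296 rad/s, so T = P/ω = 574×10³ / 296.0 = 1939 N·m.
For a solid shaft τ_max = 16T/(πd³), so d = (16T/(π τ_allow))^(1/3) = (16·1939/(π·1.34×10^8))^(1/3) = 0.04193 m.

41.9 mm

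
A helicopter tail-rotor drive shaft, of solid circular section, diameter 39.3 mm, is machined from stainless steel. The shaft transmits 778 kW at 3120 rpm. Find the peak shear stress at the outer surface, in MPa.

200 MPa

ω = 2π·3120/60 = 326.7 rad/s, so T = P/ω = 778×10³ / 326.7 = 2381 N·m.
J = πd⁴/32 = π(0.0393)⁴/32 = 2.342×10^-7 m⁴.
τ_max = T·r/J = 2381 × 0.0196 / 2.342×10^-7 = 1.998×10^8 Pa.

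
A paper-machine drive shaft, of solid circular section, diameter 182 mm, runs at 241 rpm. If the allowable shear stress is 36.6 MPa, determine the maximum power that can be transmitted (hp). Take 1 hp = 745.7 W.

1470 hp

J = πd⁴/32 = π(0.182)⁴/32 = 1.077×10^-4 m⁴.
T_max = τ_allow·J/r = 3.66×10^7 × 1.077×10^-4 / 0.0910 = 43320 N·m.
ω = 2π·241/60 = 25.24 rad/s, so P_max = T_max·ω = 1.093×10^6 W.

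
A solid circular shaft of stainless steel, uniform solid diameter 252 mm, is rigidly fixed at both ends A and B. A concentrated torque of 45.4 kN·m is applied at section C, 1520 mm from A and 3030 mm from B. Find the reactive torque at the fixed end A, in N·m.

With uniform GJ and both ends fixed, compatibility θ_AC = θ_CB gives T_A·a = T_B·b, together with T_A + T_B = T₀.
T_A = T₀·b/(a+b) = 45400·3030/4550 = 30230 N·m; T_B = 15170 N·m.

30200 N·m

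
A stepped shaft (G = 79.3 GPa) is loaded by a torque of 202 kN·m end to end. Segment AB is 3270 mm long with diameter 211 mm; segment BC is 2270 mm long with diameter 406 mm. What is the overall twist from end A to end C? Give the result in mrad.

J_AB = π(0.211)⁴/32 = 1.95×10^-4 m⁴; J_BC = π(0.406)⁴/32 = 2.67×10^-3 m⁴.
θ = (T/G)·Σ L_i/J_i = (202000/79.3×10⁹)·(3.27/1.95×10^-4 + 2.27/2.67×10^-3) = 0.04497 rad.

45.0 mrad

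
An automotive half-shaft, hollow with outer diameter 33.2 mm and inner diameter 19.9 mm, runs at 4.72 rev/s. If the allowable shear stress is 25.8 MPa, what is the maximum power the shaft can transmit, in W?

4790 W

J = π(d_o⁴ − d_i⁴)/32 = π(0.0332⁴ − 0.0199⁴)/32 = 1.039×10^-7 m⁴.
T_max = τ_allow·J/r = 2.58×10^7 × 1.039×10^-7 / 0.0166 = 161.5 N·m.
ω = 2π·4.72 = 29.66 rad/s, so P_max = T_max·ω = 4788 W.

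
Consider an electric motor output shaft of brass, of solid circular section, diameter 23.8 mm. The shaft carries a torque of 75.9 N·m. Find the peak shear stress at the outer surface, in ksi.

J = πd⁴/32 = π(0.0238)⁴/32 = 3.150×10^-8 m⁴.
τ_max = T·r/J = 75.90 × 0.0119 / 3.150×10^-8 = 2.867×10^7 Pa.

4.16 ksi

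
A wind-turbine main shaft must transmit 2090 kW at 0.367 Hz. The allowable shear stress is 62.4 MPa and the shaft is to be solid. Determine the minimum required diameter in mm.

420 mm

ω = 2π·0.367 = 2.306 rad/s, so T = P/ω = 2090×10³ / 2.306 = 906400 N·m.
For a solid shaft τ_max = 16T/(πd³), so d = (16T/(π τ_allow))^(1/3) = (16·906400/(π·6.24×10^7))^(1/3) = 0.4198 m.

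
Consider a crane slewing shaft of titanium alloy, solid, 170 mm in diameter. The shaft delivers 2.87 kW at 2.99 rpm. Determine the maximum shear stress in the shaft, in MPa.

9.50 MPa

ω = 2π·2.99/60 = 0.3131 rad/s, so T = P/ω = 2.87×10³ / 0.3131 = 9166 N·m.
J = πd⁴/32 = π(0.170)⁴/32 = 8.200×10^-5 m⁴.
τ_max = T·r/J = 9166 × 0.0850 / 8.200×10^-5 = 9.502×10^6 Pa.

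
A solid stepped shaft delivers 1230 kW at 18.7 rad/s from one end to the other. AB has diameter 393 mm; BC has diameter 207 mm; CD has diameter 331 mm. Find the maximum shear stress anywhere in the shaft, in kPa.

ω = 18.7 rad/s, so T = P/ω = 1230×10³ / 18.70 = 65780 N·m.
Under the same torque, τ_max = 16T/(πd³) is largest where d is smallest — segment BC (d = 207 mm).
τ_max = 16·65780/(π·(0.207)³) = 3.777×10^7 Pa.

37800 kPa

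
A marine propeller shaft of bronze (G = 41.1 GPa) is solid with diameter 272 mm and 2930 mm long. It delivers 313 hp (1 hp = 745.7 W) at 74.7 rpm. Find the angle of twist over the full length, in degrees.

ω = 2π·74.7/60 = 7.823 rad/s, so T = P/ω = 313×745.7 / 7.823 = 29840 N·m.
J = πd⁴/32 = π(0.272)⁴/32 = 5.374×10^-4 m⁴.
θ = T·L/(G·J) = 29840 × 2.93 / (41.1×10⁹ × 5.374×10^-4) = 3.958×10^-3 rad.

0.227°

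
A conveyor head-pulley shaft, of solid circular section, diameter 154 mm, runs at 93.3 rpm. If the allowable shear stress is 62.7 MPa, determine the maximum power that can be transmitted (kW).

439 kW

J = πd⁴/32 = π(0.154)⁴/32 = 5.522×10^-5 m⁴.
T_max = τ_allow·J/r = 6.27×10^7 × 5.522×10^-5 / 0.0770 = 44960 N·m.
ω = 2π·93.3/60 = 9.770 rad/s, so P_max = T_max·ω = 4.393×10^5 W.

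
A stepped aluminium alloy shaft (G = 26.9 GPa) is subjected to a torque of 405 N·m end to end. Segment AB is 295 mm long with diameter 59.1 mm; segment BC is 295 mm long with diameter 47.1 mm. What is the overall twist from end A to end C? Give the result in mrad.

12.9 mrad

J_AB = π(0.0591)⁴/32 = 1.20×10^-6 m⁴; J_BC = π(0.0471)⁴/32 = 4.83×10^-7 m⁴.
θ = (T/G)·Σ L_i/J_i = (405.0/26.9×10⁹)·(0.295/1.20×10^-6 + 0.295/4.83×10^-7) = 0.01290 rad.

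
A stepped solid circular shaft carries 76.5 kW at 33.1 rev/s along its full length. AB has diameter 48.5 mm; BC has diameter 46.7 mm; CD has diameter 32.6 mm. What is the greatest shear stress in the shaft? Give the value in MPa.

ω = 2π·33.1 = 208.0 rad/s, so T = P/ω = 76.5×10³ / 208.0 = 367.8 N·m.
Under the same torque, τ_max = 16T/(πd³) is largest where d is smallest — segment CD (d = 32.6 mm).
τ_max = 16·367.8/(π·(0.0326)³) = 5.407×10^7 Pa.

54.1 MPa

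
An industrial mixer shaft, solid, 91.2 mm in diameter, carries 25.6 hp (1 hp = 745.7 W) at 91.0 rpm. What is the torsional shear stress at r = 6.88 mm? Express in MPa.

2.03 MPa

ω = 2π·91.0/60 = 9.529 rad/s, so T = P/ω = 25.6×745.7 / 9.529 = 2003 N·m.
J = πd⁴/32 = π(0.0912)⁴/32 = 6.792×10^-6 m⁴.
Shear stress varies linearly with radius: τ = T·r/J = 2003 × 0.00688 / 6.792×10^-6 = 2.029×10^6 Pa.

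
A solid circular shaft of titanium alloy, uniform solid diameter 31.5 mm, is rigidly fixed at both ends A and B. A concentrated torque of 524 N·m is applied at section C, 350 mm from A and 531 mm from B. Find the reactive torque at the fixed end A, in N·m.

With uniform GJ and both ends fixed, compatibility θ_AC = θ_CB gives T_A·a = T_B·b, together with T_A + T_B = T₀.
T_A = T₀·b/(a+b) = 524.0·531/881.0 = 315.8 N·m; T_B = 208.2 N·m.

316 N·m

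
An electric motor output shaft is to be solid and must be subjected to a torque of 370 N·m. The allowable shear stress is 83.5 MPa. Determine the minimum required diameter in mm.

For a solid shaft τ_max = 16T/(πd³), so d = (16T/(π τ_allow))^(1/3) = (16·370.0/(π·8.35×10^7))^(1/3) = 0.02826 m.

28.3 mm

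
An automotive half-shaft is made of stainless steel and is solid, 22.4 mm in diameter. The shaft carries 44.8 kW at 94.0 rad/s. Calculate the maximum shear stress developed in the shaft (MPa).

216 MPa

ω = 94.0 rad/s, so T = P/ω = 44.8×10³ / 94.00 = 476.6 N·m.
J = πd⁴/32 = π(0.0224)⁴/32 = 2.472×10^-8 m⁴.
τ_max = T·r/J = 476.6 × 0.0112 / 2.472×10^-8 = 2.160×10^8 Pa.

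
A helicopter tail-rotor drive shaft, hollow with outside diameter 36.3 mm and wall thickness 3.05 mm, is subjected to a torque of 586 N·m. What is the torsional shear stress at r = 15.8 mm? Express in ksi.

J = π(d_o⁴ − d_i⁴)/32 = π(0.0363⁴ − 0.0302⁴)/32 = 8.880×10^-8 m⁴.
Shear stress varies linearly with radius: τ = T·r/J = 586.0 × 0.0158 / 8.880×10^-8 = 1.043×10^8 Pa.

15.1 ksi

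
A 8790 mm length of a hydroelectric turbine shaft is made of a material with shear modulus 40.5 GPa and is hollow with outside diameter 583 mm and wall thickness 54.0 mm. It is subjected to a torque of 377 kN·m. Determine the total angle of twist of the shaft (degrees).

0.739°

J = π(d_o⁴ − d_i⁴)/32 = π(0.583⁴ − 0.475⁴)/32 = 6.344×10^-3 m⁴.
θ = T·L/(G·J) = 377000 × 8.79 / (40.5×10⁹ × 6.344×10^-3) = 0.01290 rad.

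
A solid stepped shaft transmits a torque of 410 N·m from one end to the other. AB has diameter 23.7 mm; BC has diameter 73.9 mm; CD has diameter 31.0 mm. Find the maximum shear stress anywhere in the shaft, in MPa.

157 MPa

Under the same torque, τ_max = 16T/(πd³) is largest where d is smallest — segment AB (d = 23.7 mm).
τ_max = 16·410.0/(π·(0.0237)³) = 1.569×10^8 Pa.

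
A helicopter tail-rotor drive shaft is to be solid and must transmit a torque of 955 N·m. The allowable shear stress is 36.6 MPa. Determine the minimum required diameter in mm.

For a solid shaft τ_max = 16T/(πd³), so d = (16T/(π τ_allow))^(1/3) = (16·955.0/(π·3.66×10^7))^(1/3) = 0.05103 m.

51.0 mm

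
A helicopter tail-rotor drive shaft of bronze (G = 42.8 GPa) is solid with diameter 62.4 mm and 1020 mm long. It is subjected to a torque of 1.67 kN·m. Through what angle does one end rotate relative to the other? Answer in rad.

J = πd⁴/32 = π(0.0624)⁴/32 = 1.488×10^-6 m⁴.
θ = T·L/(G·J) = 1670 × 1.02 / (42.8×10⁹ × 1.488×10^-6) = 0.02674 rad.

0.0267 rad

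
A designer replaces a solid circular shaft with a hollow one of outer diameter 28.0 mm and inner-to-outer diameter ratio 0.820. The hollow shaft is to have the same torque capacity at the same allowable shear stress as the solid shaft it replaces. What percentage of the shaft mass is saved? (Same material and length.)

Equal τ_max and T ⇒ the solid shaft needs d_s³ = d_o³(1−k⁴), so d_s = 28.0·(1−0.820⁴)^(1/3) = 22.91 mm.
Area ratio A_h/A_s = d_o²(1−k²)/d_s² = (1−k²)/(1−k⁴)^(2/3) = 0.4893.
Mass saving = 1 − 0.4893 = 51.1 %.

51.1 %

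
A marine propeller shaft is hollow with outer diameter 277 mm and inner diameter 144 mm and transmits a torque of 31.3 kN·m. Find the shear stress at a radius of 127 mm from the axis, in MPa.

J = π(d_o⁴ − d_i⁴)/32 = π(0.277⁴ − 0.144⁴)/32 = 5.358×10^-4 m⁴.
Shear stress varies linearly with radius: τ = T·r/J = 31300 × 0.127 / 5.358×10^-4 = 7.419×10^6 Pa.

7.42 MPa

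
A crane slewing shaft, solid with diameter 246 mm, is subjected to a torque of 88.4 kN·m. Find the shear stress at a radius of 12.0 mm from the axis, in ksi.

J = πd⁴/32 = π(0.246)⁴/32 = 3.595×10^-4 m⁴.
Shear stress varies linearly with radius: τ = T·r/J = 88400 × 0.0120 / 3.595×10^-4 = 2.950×10^6 Pa.

0.428 ksi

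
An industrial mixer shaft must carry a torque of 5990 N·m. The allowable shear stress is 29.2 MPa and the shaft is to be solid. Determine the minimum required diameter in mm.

101 mm

For a solid shaft τ_max = 16T/(πd³), so d = (16T/(π τ_allow))^(1/3) = (16·5990/(π·2.92×10^7))^(1/3) = 0.1015 m.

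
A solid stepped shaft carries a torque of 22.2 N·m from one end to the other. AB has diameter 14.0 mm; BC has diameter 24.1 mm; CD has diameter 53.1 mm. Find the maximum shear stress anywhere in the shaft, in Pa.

4.12e7 Pa

Under the same torque, τ_max = 16T/(πd³) is largest where d is smallest — segment AB (d = 14.0 mm).
τ_max = 16·22.20/(π·(0.0140)³) = 4.120×10^7 Pa.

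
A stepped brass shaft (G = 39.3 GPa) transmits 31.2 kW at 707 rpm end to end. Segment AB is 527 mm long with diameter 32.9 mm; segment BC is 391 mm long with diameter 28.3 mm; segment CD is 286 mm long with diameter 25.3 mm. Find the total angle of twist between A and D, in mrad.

ω = 2π·707/60 = 74.04 rad/s, so T = P/ω = 31.2×10³ / 74.04 = 421.4 N·m.
J_AB = π(0.0329)⁴/32 = 1.15×10^-7 m⁴; J_BC = π(0.0283)⁴/32 = 6.30×10^-8 m⁴; J_CD = π(0.0253)⁴/32 = 4.02×10^-8 m⁴.
θ = (T/G)·Σ L_i/J_i = (421.4/39.3×10⁹)·(0.527/1.15×10^-7 + 0.391/6.30×10^-8 + 0.286/4.02×10^-8) = 0.1920 rad.

192 mrad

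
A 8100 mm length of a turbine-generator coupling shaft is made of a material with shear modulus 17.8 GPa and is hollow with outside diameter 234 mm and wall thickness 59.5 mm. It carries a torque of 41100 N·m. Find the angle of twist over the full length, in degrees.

3.87°

J = π(d_o⁴ − d_i⁴)/32 = π(0.234⁴ − 0.115⁴)/32 = 2.772×10^-4 m⁴.
θ = T·L/(G·J) = 41100 × 8.10 / (17.8×10⁹ × 2.772×10^-4) = 0.06748 rad.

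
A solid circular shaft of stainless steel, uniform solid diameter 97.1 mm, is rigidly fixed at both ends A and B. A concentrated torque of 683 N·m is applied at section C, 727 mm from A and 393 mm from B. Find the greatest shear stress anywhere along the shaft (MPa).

2.47 MPa

With uniform GJ and both ends fixed, compatibility θ_AC = θ_CB gives T_A·a = T_B·b, together with T_A + T_B = T₀.
T_A = T₀·b/(a+b) = 683.0·393/1120 = 239.7 N·m; T_B = 443.3 N·m.
τ in each portion: τ_AC = 1.33×10^6 Pa, τ_CB = 2.47×10^6 Pa; maximum is in CB.
τ_max = T_CB·r/J = 443.3·0.0485/8.73×10^-6 = 2.466×10^6 Pa.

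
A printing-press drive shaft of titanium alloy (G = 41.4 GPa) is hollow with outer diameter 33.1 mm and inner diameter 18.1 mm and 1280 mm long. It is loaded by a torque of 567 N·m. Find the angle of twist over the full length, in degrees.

9.36°

J = π(d_o⁴ − d_i⁴)/32 = π(0.0331⁴ − 0.0181⁴)/32 = 1.073×10^-7 m⁴.
θ = T·L/(G·J) = 567.0 × 1.28 / (41.4×10⁹ × 1.073×10^-7) = 0.1634 rad.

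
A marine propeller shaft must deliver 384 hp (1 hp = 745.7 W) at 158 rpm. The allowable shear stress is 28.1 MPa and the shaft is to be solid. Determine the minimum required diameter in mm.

ω = 2π·158/60 = 16.55 rad/s, so T = P/ω = 384×745.7 / 16.55 = 17310 N·m.
For a solid shaft τ_max = 16T/(πd³), so d = (16T/(π τ_allow))^(1/3) = (16·17310/(π·2.81×10^7))^(1/3) = 0.1464 m.

146 mm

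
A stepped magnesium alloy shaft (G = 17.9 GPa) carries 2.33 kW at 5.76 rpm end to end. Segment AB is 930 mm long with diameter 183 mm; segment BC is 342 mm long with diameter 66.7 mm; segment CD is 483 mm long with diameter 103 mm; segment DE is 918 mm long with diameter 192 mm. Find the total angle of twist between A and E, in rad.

ω = 2π·5.76/60 = 0.6032 rad/s, so T = P/ω = 2.33×10³ / 0.6032 = 3863 N·m.
J_AB = π(0.183)⁴/32 = 1.10×10^-4 m⁴; J_BC = π(0.0667)⁴/32 = 1.94×10^-6 m⁴; J_CD = π(0.103)⁴/32 = 1.10×10^-5 m⁴; J_DE = π(0.192)⁴/32 = 1.33×10^-4 m⁴.
θ = (T/G)·Σ L_i/J_i = (3863/17.9×10⁹)·(0.930/1.10×10^-4 + 0.342/1.94×10^-6 + 0.483/1.10×10^-5 + 0.918/1.33×10^-4) = 0.05072 rad.

0.0507 rad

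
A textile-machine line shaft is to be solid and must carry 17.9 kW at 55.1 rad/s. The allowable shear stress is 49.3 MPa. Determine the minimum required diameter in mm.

ω = 55.1 rad/s, so T = P/ω = 17.9×10³ / 55.10 = 324.9 N·m.
For a solid shaft τ_max = 16T/(πd³), so d = (16T/(π τ_allow))^(1/3) = (16·324.9/(π·4.93×10^7))^(1/3) = 0.03226 m.

32.3 mm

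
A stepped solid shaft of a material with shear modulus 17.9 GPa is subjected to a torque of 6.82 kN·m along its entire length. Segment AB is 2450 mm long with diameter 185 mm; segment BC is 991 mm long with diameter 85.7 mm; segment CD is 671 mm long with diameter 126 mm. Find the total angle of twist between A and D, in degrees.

5.14°

J_AB = π(0.185)⁴/32 = 1.15×10^-4 m⁴; J_BC = π(0.0857)⁴/32 = 5.30×10^-6 m⁴; J_CD = π(0.126)⁴/32 = 2.47×10^-5 m⁴.
θ = (T/G)·Σ L_i/J_i = (6820/17.9×10⁹)·(2.45/1.15×10^-4 + 0.991/5.30×10^-6 + 0.671/2.47×10^-5) = 0.08975 rad.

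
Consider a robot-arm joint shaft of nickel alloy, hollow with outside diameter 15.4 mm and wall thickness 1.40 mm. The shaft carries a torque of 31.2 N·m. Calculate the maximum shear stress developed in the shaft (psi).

J = π(d_o⁴ − d_i⁴)/32 = π(0.0154⁴ − 0.0126⁴)/32 = 3.047×10^-9 m⁴.
τ_max = T·r/J = 31.20 × 0.00770 / 3.047×10^-9 = 7.884×10^7 Pa.

11400 psi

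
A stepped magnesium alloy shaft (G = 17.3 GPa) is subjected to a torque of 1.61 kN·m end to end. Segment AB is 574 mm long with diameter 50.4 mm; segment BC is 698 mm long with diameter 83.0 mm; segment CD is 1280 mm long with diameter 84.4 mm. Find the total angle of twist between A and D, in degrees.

7.00°

J_AB = π(0.0504)⁴/32 = 6.33×10^-7 m⁴; J_BC = π(0.0830)⁴/32 = 4.66×10^-6 m⁴; J_CD = π(0.0844)⁴/32 = 4.98×10^-6 m⁴.
θ = (T/G)·Σ L_i/J_i = (1610/17.3×10⁹)·(0.574/6.33×10^-7 + 0.698/4.66×10^-6 + 1.28/4.98×10^-6) = 0.1222 rad.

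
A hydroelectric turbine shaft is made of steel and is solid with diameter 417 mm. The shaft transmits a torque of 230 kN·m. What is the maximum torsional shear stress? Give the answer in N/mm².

16.2 N/mm²

J = πd⁴/32 = π(0.417)⁴/32 = 2.969×10^-3 m⁴.
τ_max = T·r/J = 230000 × 0.208 / 2.969×10^-3 = 1.615×10^7 Pa.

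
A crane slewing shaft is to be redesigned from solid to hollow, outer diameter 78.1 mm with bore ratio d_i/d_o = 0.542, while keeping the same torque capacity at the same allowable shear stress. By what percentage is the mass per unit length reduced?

Equal τ_max and T ⇒ the solid shaft needs d_s³ = d_o³(1−k⁴), so d_s = 78.1·(1−0.542⁴)^(1/3) = 75.79 mm.
Area ratio A_h/A_s = d_o²(1−k²)/d_s² = (1−k²)/(1−k⁴)^(2/3) = 0.7500.
Mass saving = 1 − 0.7500 = 25.0 %.

25.0 %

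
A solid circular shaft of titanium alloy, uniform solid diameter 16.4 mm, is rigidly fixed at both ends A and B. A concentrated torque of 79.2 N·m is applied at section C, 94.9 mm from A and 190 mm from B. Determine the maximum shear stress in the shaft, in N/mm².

61.0 N/mm²

With uniform GJ and both ends fixed, compatibility θ_AC = θ_CB gives T_A·a = T_B·b, together with T_A + T_B = T₀.
T_A = T₀·b/(a+b) = 79.20·190/284.9 = 52.82 N·m; T_B = 26.38 N·m.
τ in each portion: τ_AC = 6.10×10^7 Pa, τ_CB = 3.05×10^7 Pa; maximum is in AC.
τ_max = T_AC·r/J = 52.82·0.00820/7.10×10^-9 = 6.099×10^7 Pa.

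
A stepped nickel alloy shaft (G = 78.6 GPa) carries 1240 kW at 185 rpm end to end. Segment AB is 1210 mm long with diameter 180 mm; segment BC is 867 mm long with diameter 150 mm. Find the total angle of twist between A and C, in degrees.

1.36°

ω = 2π·185/60 = 19.37 rad/s, so T = P/ω = 1240×10³ / 19.37 = 64010 N·m.
J_AB = π(0.180)⁴/32 = 1.03×10^-4 m⁴; J_BC = π(0.150)⁴/32 = 4.97×10^-5 m⁴.
θ = (T/G)·Σ L_i/J_i = (64010/78.6×10⁹)·(1.21/1.03×10^-4 + 0.867/4.97×10^-5) = 0.02377 rad.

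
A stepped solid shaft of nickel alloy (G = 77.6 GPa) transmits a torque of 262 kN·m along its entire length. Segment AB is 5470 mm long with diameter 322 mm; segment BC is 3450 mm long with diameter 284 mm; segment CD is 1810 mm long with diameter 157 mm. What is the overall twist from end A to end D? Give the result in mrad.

138 mrad

J_AB = π(0.322)⁴/32 = 1.06×10^-3 m⁴; J_BC = π(0.284)⁴/32 = 6.39×10^-4 m⁴; J_CD = π(0.157)⁴/32 = 5.96×10^-5 m⁴.
θ = (T/G)·Σ L_i/J_i = (262000/77.6×10⁹)·(5.47/1.06×10^-3 + 3.45/6.39×10^-4 + 1.81/5.96×10^-5) = 0.1382 rad.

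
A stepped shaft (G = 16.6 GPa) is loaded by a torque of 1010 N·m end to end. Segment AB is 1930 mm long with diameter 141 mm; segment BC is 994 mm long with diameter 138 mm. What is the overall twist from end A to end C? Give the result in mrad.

J_AB = π(0.141)⁴/32 = 3.88×10^-5 m⁴; J_BC = π(0.138)⁴/32 = 3.56×10^-5 m⁴.
θ = (T/G)·Σ L_i/J_i = (1010/16.6×10⁹)·(1.93/3.88×10^-5 + 0.994/3.56×10^-5) = 4.725×10^-3 rad.

4.72 mrad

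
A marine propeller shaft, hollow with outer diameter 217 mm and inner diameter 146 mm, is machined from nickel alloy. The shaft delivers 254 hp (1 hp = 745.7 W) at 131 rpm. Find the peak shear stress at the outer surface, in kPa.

8660 kPa

ω = 2π·131/60 = 13.72 rad/s, so T = P/ω = 254×745.7 / 13.72 = 13810 N·m.
J = π(d_o⁴ − d_i⁴)/32 = π(0.217⁴ − 0.146⁴)/32 = 1.731×10^-4 m⁴.
τ_max = T·r/J = 13810 × 0.108 / 1.731×10^-4 = 8.655×10^6 Pa.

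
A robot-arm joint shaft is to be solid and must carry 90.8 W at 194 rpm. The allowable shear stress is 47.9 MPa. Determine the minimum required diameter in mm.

7.80 mm

ω = 2π·194/60 = 20.32 rad/s, so T = P/ω = 90.8 / 20.32 = 4.469 N·m.
For a solid shaft τ_max = 16T/(πd³), so d = (16T/(π τ_allow))^(1/3) = (16·4.469/(π·4.79×10^7))^(1/3) = 0.007804 m.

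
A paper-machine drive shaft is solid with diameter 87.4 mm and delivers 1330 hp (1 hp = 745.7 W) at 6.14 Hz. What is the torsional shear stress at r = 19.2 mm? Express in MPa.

ω = 2π·6.14 = 38.58 rad/s, so T = P/ω = 1330×745.7 / 38.58 = 25710 N·m.
J = πd⁴/32 = π(0.0874)⁴/32 = 5.729×10^-6 m⁴.
Shear stress varies linearly with radius: τ = T·r/J = 25710 × 0.0192 / 5.729×10^-6 = 8.616×10^7 Pa.

86.2 MPa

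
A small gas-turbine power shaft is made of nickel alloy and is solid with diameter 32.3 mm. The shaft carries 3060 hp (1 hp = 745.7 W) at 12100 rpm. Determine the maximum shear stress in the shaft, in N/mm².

ω = 2π·12100/60 = 1267 rad/s, so T = P/ω = 3060×745.7 / 1267 = 1801 N·m.
J = πd⁴/32 = π(0.0323)⁴/32 = 1.069×10^-7 m⁴.
τ_max = T·r/J = 1801 × 0.0161 / 1.069×10^-7 = 2.722×10^8 Pa.

272 N/mm²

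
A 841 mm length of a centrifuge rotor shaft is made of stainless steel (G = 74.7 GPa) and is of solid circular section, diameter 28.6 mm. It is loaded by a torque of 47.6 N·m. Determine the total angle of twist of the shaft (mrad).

J = πd⁴/32 = π(0.0286)⁴/32 = 6.568×10^-8 m⁴.
θ = T·L/(G·J) = 47.60 × 0.841 / (74.7×10⁹ × 6.568×10^-8) = 8.159×10^-3 rad.

8.16 mrad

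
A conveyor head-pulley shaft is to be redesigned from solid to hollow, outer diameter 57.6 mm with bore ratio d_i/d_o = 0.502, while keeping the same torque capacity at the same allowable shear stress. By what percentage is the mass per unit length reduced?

Equal τ_max and T ⇒ the solid shaft needs d_s³ = d_o³(1−k⁴), so d_s = 57.6·(1−0.502⁴)^(1/3) = 56.35 mm.
Area ratio A_h/A_s = d_o²(1−k²)/d_s² = (1−k²)/(1−k⁴)^(2/3) = 0.7814.
Mass saving = 1 − 0.7814 = 21.9 %.

21.9 %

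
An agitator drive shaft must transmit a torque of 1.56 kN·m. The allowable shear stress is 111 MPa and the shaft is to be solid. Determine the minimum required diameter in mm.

41.5 mm

For a solid shaft τ_max = 16T/(πd³), so d = (16T/(π τ_allow))^(1/3) = (16·1560/(π·1.11×10^8))^(1/3) = 0.04152 m.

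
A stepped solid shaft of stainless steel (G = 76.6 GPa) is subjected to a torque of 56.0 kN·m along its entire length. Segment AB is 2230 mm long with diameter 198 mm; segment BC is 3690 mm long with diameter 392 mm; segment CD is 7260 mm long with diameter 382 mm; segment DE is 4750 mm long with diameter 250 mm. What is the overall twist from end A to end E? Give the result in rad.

J_AB = π(0.198)⁴/32 = 1.51×10^-4 m⁴; J_BC = π(0.392)⁴/32 = 2.32×10^-3 m⁴; J_CD = π(0.382)⁴/32 = 2.09×10^-3 m⁴; J_DE = π(0.250)⁴/32 = 3.83×10^-4 m⁴.
θ = (T/G)·Σ L_i/J_i = (56000/76.6×10⁹)·(2.23/1.51×10^-4 + 3.69/2.32×10^-3 + 7.26/2.09×10^-3 + 4.75/3.83×10^-4) = 0.02356 rad.

0.0236 rad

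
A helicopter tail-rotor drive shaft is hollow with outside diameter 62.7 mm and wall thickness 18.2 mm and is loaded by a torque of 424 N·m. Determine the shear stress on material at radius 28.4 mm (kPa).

8190 kPa

J = π(d_o⁴ − d_i⁴)/32 = π(0.0627⁴ − 0.0263⁴)/32 = 1.470×10^-6 m⁴.
Shear stress varies linearly with radius: τ = T·r/J = 424.0 × 0.0284 / 1.470×10^-6 = 8.190×10^6 Pa.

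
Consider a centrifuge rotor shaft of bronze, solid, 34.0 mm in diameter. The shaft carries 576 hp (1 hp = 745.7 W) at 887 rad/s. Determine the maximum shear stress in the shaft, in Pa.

6.27e7 Pa

ω = 887 rad/s, so T = P/ω = 576×745.7 / 887.0 = 484.2 N·m.
J = πd⁴/32 = π(0.0340)⁴/32 = 1.312×10^-7 m⁴.
τ_max = T·r/J = 484.2 × 0.0170 / 1.312×10^-7 = 6.275×10^7 Pa.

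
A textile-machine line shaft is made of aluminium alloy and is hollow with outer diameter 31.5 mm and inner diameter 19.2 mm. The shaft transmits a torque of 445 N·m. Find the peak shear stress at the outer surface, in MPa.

J = π(d_o⁴ − d_i⁴)/32 = π(0.0315⁴ − 0.0192⁴)/32 = 8.332×10^-8 m⁴.
τ_max = T·r/J = 445.0 × 0.0158 / 8.332×10^-8 = 8.412×10^7 Pa.

84.1 MPa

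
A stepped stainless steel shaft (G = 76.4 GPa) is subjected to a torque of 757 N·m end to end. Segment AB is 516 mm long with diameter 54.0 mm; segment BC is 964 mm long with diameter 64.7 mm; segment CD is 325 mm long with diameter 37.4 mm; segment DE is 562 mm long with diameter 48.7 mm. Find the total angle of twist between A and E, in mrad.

38.5 mrad

J_AB = π(0.0540)⁴/32 = 8.35×10^-7 m⁴; J_BC = π(0.0647)⁴/32 = 1.72×10^-6 m⁴; J_CD = π(0.0374)⁴/32 = 1.92×10^-7 m⁴; J_DE = π(0.0487)⁴/32 = 5.52×10^-7 m⁴.
θ = (T/G)·Σ L_i/J_i = (757.0/76.4×10⁹)·(0.516/8.35×10^-7 + 0.964/1.72×10^-6 + 0.325/1.92×10^-7 + 0.562/5.52×10^-7) = 0.03853 rad.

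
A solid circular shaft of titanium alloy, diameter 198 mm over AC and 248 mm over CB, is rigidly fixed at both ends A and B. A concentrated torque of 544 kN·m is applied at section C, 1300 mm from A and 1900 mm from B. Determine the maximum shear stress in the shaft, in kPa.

133000 kPa

Compatibility: T_A·a/J_AC = T_B·b/J_CB with T_A + T_B = T₀.
J_AC = 1.51×10^-4 m⁴, J_CB = 3.71×10^-4 m⁴, so T_A = T₀·(J_AC/a)/((J_AC/a)+(J_CB/b)) = 202700 N·m, T_B = 341300 N·m.
τ in each portion: τ_AC = 1.33×10^8 Pa, τ_CB = 1.14×10^8 Pa; maximum is in AC.
τ_max = T_AC·r/J = 202700·0.0990/1.51×10^-4 = 1.330×10^8 Pa.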